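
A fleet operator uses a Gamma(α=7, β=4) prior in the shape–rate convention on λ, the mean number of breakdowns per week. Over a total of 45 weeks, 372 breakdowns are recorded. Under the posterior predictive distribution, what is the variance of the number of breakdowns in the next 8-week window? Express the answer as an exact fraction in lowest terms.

172824/2401

Total count 372 over total exposure 45 weeks.
The Gamma prior is conjugate for the Poisson rate, so λ | data ~ Gamma(7+372, 4+45) = Gamma(379, 49).
The posterior predictive for a window of length T is Negative Binomial with variance T·α'·(β'+T)/β'² = 8·379·57/2401 = 172824/2401.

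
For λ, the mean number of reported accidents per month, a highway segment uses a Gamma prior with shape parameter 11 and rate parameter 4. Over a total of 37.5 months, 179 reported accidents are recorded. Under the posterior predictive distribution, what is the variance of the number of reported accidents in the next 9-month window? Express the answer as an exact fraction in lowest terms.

Total count 179 over total exposure 37.5 months.
The Gamma prior is conjugate for the Poisson rate, so λ | data ~ Gamma(11+179, 4+37.5) = Gamma(190, 83/2).
The posterior predictive for a window of length T is Negative Binomial with variance T·α'·(β'+T)/β'² = 9·190·(101/2)/(6889/4) = 345420/6889.

345420/6889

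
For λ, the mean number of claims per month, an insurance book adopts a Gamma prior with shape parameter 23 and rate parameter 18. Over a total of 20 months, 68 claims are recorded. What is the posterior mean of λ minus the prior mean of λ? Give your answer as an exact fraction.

Total count 68 over total exposure 20 months.
Gamma(α, β) with Poisson data over total exposure Σt gives posterior Gamma(α+Σx, β+Σt) = Gamma(91, 38).
Posterior mean = 91/38 = 91/38; prior mean = 23/18 = 23/18. Difference = 91/38 − 23/18 = 191/171.

191/171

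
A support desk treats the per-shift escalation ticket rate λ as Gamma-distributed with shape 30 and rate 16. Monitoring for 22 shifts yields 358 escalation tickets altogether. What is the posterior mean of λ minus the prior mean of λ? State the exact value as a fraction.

1267/152

Total count 358 over total exposure 22 shifts.
Posterior: α' = 30 + 358 = 388, β' = 16 + 22 = 38.
Posterior mean = 388/38 = 194/19; prior mean = 30/16 = 15/8. Difference = 194/19 − 15/8 = 1267/152.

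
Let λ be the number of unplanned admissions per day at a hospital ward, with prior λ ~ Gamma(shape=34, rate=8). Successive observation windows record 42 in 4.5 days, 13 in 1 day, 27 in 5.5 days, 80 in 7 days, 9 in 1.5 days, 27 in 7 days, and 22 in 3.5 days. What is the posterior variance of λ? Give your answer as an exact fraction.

127/722

Total count: 42 + 13 + 27 + 80 + 9 + 27 + 22 = 220.
Total exposure: 4.5 + 1 + 5.5 + 7 + 1.5 + 7 + 3.5 = 30 days.
The Gamma prior is conjugate for the Poisson rate, so λ | data ~ Gamma(34+220, 8+30) = Gamma(254, 38).
Posterior variance = α'/β'² = 254/1444 = 127/722.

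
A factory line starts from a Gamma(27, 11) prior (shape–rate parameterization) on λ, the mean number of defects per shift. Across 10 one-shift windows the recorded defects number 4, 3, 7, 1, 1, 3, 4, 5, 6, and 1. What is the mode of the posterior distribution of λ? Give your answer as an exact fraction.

Total count: 4 + 3 + 7 + 1 + 1 + 3 + 4 + 5 + 6 + 1 = 35.
Total exposure: 10 shifts.
By Gamma–Poisson conjugacy, the posterior is Gamma(α + Σx, β + Σt) = Gamma(27 + 35, 11 + 10) = Gamma(62, 21).
Posterior mode = (α'−1)/β' = 61/21.

61/21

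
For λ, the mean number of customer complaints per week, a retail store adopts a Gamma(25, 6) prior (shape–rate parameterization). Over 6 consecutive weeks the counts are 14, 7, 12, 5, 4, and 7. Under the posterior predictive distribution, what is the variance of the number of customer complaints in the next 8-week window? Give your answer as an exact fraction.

Total count: 14 + 7 + 12 + 5 + 4 + 7 = 49.
Total exposure: 6 weeks.
Conjugate update: add total count to the shape and total exposure to the rate, giving Gamma(74, 12).
The posterior predictive for a window of length T is Negative Binomial with variance T·α'·(β'+T)/β'² = 8·74·20/144 = 740/9.

740/9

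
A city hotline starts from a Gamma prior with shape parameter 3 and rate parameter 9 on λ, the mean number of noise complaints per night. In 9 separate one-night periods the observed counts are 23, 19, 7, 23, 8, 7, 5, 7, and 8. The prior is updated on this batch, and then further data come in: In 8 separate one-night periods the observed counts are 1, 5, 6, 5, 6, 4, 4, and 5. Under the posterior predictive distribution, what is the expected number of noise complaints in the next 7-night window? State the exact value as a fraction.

Total count: 23 + 19 + 7 + 23 + 8 + 7 + 5 + 7 + 8 = 107.
Total exposure: 9 nights.
After the first batch: Gamma(3 + 107, 9 + 9) = Gamma(110, 18).
Total count: 1 + 5 + 6 + 5 + 6 + 4 + 4 + 5 = 36.
Total exposure: 8 nights.
After the second batch: Gamma(110 + 36, 18 + 8) = Gamma(146, 26).
Predictive mean over a 7-night window = T·E[λ|data] = 7·146/26 = 511/13.

511/13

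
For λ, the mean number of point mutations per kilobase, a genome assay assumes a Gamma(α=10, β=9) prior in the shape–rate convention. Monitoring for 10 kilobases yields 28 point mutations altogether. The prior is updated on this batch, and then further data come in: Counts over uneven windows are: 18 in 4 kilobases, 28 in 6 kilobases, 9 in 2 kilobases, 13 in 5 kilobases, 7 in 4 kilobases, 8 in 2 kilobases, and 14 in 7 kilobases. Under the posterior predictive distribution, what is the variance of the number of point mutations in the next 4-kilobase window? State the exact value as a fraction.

28620/2401

Total count 28 over total exposure 10 kilobases.
After the first batch: Gamma(10 + 28, 9 + 10) = Gamma(38, 19).
Total count: 18 + 28 + 9 + 13 + 7 + 8 + 14 = 97.
Total exposure: 4 + 6 + 2 + 5 + 4 + 2 + 7 = 30 kilobases.
After the second batch: Gamma(38 + 97, 19 + 30) = Gamma(135, 49).
The posterior predictive for a window of length T is Negative Binomial with variance T·α'·(β'+T)/β'² = 4·135·53/2401 = 28620/2401.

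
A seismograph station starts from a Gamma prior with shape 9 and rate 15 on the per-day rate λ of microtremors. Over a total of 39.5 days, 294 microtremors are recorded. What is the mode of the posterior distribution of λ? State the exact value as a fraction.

604/109

Total count 294 over total exposure 39.5 days.
The Gamma prior is conjugate for the Poisson rate, so λ | data ~ Gamma(9+294, 15+39.5) = Gamma(303, 109/2).
Posterior mode = (α'−1)/β' = 302/(109/2) = 604/109.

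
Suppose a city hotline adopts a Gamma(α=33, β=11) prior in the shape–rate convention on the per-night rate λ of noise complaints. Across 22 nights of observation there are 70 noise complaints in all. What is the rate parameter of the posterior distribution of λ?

33

Total count 70 over total exposure 22 nights.
The Gamma prior is conjugate for the Poisson rate, so λ | data ~ Gamma(33+70, 11+22) = Gamma(103, 33).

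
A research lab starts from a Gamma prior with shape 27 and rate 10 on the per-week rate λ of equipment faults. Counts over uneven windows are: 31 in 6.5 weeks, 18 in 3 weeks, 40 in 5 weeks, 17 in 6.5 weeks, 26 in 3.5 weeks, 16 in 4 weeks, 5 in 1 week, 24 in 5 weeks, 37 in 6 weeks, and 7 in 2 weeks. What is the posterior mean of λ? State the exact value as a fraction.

Total count: 31 + 18 + 40 + 17 + 26 + 16 + 5 + 24 + 37 + 7 = 221.
Total exposure: 6.5 + 3 + 5 + 6.5 + 3.5 + 4 + 1 + 5 + 6 + 2 = 42.5 weeks.
Gamma(α, β) with Poisson data over total exposure Σt gives posterior Gamma(α+Σx, β+Σt) = Gamma(248, 105/2).
Posterior mean = α'/β' = 248/(105/2) = 496/105.

496/105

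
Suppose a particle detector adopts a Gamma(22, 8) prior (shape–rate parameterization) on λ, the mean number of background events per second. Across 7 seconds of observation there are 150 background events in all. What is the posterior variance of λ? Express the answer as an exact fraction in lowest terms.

172/225

Total count 150 over total exposure 7 seconds.
Conjugate update: add total count to the shape and total exposure to the rate, giving Gamma(172, 15).
Posterior variance = α'/β'² = 172/225.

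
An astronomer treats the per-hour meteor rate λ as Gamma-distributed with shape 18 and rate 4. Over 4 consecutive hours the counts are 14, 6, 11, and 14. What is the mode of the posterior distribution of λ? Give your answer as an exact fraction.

Total count: 14 + 6 + 11 + 14 = 45.
Total exposure: 4 hours.
By Gamma–Poisson conjugacy, the posterior is Gamma(α + Σx, β + Σt) = Gamma(18 + 45, 4 + 4) = Gamma(63, 8).
Posterior mode = (α'−1)/β' = 62/8 = 31/4.

31/4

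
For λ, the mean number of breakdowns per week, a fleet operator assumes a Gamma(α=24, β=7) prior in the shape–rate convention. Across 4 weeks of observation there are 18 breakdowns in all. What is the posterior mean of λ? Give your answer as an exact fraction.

Total count 18 over total exposure 4 weeks.
The Gamma prior is conjugate for the Poisson rate, so λ | data ~ Gamma(24+18, 7+4) = Gamma(42, 11).
Posterior mean = α'/β' = 42/11.

42/11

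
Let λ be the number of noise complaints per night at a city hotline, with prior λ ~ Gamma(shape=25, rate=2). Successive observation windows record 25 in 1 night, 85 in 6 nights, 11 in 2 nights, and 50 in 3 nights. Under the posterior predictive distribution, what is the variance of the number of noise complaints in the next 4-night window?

Total count: 25 + 85 + 11 + 50 = 171.
Total exposure: 1 + 6 + 2 + 3 = 12 nights.
By Gamma–Poisson conjugacy, the posterior is Gamma(α + Σx, β + Σt) = Gamma(25 + 171, 2 + 12) = Gamma(196, 14).
The posterior predictive for a window of length T is Negative Binomial with variance T·α'·(β'+T)/β'² = 4·196·18/196 = 72.

72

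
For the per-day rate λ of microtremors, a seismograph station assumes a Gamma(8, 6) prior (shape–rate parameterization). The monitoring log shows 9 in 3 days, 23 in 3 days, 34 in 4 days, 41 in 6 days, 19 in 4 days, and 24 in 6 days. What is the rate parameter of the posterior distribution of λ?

Total count: 9 + 23 + 34 + 41 + 19 + 24 = 150.
Total exposure: 3 + 3 + 4 + 6 + 4 + 6 = 26 days.
The Gamma prior is conjugate for the Poisson rate, so λ | data ~ Gamma(8+150, 6+26) = Gamma(158, 32).

32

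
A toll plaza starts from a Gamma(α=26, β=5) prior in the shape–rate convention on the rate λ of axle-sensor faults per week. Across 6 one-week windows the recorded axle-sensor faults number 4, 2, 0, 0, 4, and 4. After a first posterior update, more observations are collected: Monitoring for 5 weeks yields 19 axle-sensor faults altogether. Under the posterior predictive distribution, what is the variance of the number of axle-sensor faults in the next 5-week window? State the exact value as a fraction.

Total count: 4 + 2 + 0 + 0 + 4 + 4 = 14.
Total exposure: 6 weeks.
After the first batch: Gamma(26 + 14, 5 + 6) = Gamma(40, 11).
Total count 19 over total exposure 5 weeks.
After the second batch: Gamma(40 + 19, 11 + 5) = Gamma(59, 16).
The posterior predictive for a window of length T is Negative Binomial with variance T·α'·(β'+T)/β'² = 5·59·21/256 = 6195/256.

6195/256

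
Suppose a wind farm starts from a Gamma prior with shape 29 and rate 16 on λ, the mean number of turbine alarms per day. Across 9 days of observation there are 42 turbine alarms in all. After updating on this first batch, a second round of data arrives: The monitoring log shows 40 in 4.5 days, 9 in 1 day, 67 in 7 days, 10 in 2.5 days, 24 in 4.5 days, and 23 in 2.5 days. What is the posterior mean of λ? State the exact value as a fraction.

Total count 42 over total exposure 9 days.
After the first batch: Gamma(29 + 42, 16 + 9) = Gamma(71, 25).
Total count: 40 + 9 + 67 + 10 + 24 + 23 = 173.
Total exposure: 4.5 + 1 + 7 + 2.5 + 4.5 + 2.5 = 22 days.
After the second batch: Gamma(71 + 173, 25 + 22) = Gamma(244, 47).
Posterior mean = α'/β' = 244/47.

244/47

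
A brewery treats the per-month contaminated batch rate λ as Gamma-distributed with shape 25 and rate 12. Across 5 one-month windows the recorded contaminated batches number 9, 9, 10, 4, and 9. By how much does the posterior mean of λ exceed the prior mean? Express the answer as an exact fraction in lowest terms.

Total count: 9 + 9 + 10 + 4 + 9 = 41.
Total exposure: 5 months.
By Gamma–Poisson conjugacy, the posterior is Gamma(α + Σx, β + Σt) = Gamma(25 + 41, 12 + 5) = Gamma(66, 17).
Posterior mean = 66/17 = 66/17; prior mean = 25/12 = 25/12. Difference = 66/17 − 25/12 = 367/204.

367/204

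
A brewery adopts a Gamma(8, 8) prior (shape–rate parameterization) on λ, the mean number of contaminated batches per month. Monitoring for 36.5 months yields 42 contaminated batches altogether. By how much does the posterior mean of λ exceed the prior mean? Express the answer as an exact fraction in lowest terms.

Total count 42 over total exposure 36.5 months.
Gamma(α, β) with Poisson data over total exposure Σt gives posterior Gamma(α+Σx, β+Σt) = Gamma(50, 89/2).
Posterior mean = 50/(89/2) = 100/89; prior mean = 8/8 = 1. Difference = 100/89 − 1 = 11/89.

11/89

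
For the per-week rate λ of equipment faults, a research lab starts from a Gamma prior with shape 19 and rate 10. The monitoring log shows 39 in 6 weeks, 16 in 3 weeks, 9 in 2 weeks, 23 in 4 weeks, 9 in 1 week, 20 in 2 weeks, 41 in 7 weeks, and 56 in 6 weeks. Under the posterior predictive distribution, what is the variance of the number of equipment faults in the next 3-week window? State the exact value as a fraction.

30624/1681

Total count: 39 + 16 + 9 + 23 + 9 + 20 + 41 + 56 = 213.
Total exposure: 6 + 3 + 2 + 4 + 1 + 2 + 7 + 6 = 31 weeks.
The Gamma prior is conjugate for the Poisson rate, so λ | data ~ Gamma(19+213, 10+31) = Gamma(232, 41).
The posterior predictive for a window of length T is Negative Binomial with variance T·α'·(β'+T)/β'² = 3·232·44/1681 = 30624/1681.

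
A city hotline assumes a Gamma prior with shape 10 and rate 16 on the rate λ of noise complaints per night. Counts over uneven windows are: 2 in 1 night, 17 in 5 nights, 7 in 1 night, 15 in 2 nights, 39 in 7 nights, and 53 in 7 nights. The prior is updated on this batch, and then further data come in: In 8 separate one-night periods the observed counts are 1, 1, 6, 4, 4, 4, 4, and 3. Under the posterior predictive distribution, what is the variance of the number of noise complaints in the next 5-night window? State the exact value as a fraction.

44200/2209

Total count: 2 + 17 + 7 + 15 + 39 + 53 = 133.
Total exposure: 1 + 5 + 1 + 2 + 7 + 7 = 23 nights.
After the first batch: Gamma(10 + 133, 16 + 23) = Gamma(143, 39).
Total count: 1 + 1 + 6 + 4 + 4 + 4 + 4 + 3 = 27.
Total exposure: 8 nights.
After the second batch: Gamma(143 + 27, 39 + 8) = Gamma(170, 47).
The posterior predictive for a window of length T is Negative Binomial with variance T·α'·(β'+T)/β'² = 5·170·52/2209 = 44200/2209.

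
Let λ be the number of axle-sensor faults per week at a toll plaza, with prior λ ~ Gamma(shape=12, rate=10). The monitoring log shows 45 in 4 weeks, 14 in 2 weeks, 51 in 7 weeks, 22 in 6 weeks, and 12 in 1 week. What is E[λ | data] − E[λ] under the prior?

Total count: 45 + 14 + 51 + 22 + 12 = 144.
Total exposure: 4 + 2 + 7 + 6 + 1 = 20 weeks.
Gamma(α, β) with Poisson data over total exposure Σt gives posterior Gamma(α+Σx, β+Σt) = Gamma(156, 30).
Posterior mean = 156/30 = 26/5; prior mean = 12/10 = 6/5. Difference = 26/5 − 6/5 = 4.

4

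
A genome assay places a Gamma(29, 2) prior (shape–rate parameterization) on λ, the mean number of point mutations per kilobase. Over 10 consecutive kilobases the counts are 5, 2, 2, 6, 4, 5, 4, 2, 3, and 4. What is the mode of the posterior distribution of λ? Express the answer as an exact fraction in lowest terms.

65/12

Total count: 5 + 2 + 2 + 6 + 4 + 5 + 4 + 2 + 3 + 4 = 37.
Total exposure: 10 kilobases.
Conjugate update: add total count to the shape and total exposure to the rate, giving Gamma(66, 12).
Posterior mode = (α'−1)/β' = 65/12.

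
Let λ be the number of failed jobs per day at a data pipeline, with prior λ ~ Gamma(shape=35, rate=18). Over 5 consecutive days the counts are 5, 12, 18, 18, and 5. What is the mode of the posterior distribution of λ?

Total count: 5 + 12 + 18 + 18 + 5 = 58.
Total exposure: 5 days.
Gamma(α, β) with Poisson data over total exposure Σt gives posterior Gamma(α+Σx, β+Σt) = Gamma(93, 23).
Posterior mode = (α'−1)/β' = 92/23 = 4.

4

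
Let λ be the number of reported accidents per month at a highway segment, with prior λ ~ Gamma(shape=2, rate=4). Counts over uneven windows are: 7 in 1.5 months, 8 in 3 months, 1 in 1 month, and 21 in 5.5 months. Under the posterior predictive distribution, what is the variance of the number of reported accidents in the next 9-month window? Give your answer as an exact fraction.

Total count: 7 + 8 + 1 + 21 = 37.
Total exposure: 1.5 + 3 + 1 + 5.5 = 11 months.
Gamma(α, β) with Poisson data over total exposure Σt gives posterior Gamma(α+Σx, β+Σt) = Gamma(39, 15).
The posterior predictive for a window of length T is Negative Binomial with variance T·α'·(β'+T)/β'² = 9·39·24/225 = 936/25.

936/25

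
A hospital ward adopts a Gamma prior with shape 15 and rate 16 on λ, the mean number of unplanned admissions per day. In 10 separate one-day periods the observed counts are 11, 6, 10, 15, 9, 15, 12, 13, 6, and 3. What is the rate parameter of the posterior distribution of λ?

Total count: 11 + 6 + 10 + 15 + 9 + 15 + 12 + 13 + 6 + 3 = 100.
Total exposure: 10 days.
By Gamma–Poisson conjugacy, the posterior is Gamma(α + Σx, β + Σt) = Gamma(15 + 100, 16 + 10) = Gamma(115, 26).

26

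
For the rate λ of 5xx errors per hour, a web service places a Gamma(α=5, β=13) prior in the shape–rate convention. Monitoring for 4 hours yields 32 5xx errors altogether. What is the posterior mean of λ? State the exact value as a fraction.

Total count 32 over total exposure 4 hours.
Gamma(α, β) with Poisson data over total exposure Σt gives posterior Gamma(α+Σx, β+Σt) = Gamma(37, 17).
Posterior mean = α'/β' = 37/17.

37/17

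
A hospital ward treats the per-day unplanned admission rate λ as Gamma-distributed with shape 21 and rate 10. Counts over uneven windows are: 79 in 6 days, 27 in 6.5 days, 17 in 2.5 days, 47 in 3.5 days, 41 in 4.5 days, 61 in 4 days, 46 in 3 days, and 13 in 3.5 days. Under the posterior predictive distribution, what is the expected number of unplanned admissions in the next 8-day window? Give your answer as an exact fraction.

Total count: 79 + 27 + 17 + 47 + 41 + 61 + 46 + 13 = 331.
Total exposure: 6 + 6.5 + 2.5 + 3.5 + 4.5 + 4 + 3 + 3.5 = 33.5 days.
The Gamma prior is conjugate for the Poisson rate, so λ | data ~ Gamma(21+331, 10+33.5) = Gamma(352, 87/2).
Predictive mean over an 8-day window = T·E[λ|data] = 8·352/(87/2) = 5632/87.

5632/87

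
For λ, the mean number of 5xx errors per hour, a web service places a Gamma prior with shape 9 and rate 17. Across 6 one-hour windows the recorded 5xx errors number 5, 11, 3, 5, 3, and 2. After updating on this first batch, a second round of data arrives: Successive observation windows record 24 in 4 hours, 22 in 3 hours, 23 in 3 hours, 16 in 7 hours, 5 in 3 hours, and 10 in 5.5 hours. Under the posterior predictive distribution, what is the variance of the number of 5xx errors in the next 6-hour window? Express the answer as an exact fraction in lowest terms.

Total count: 5 + 11 + 3 + 5 + 3 + 2 = 29.
Total exposure: 6 hours.
After the first batch: Gamma(9 + 29, 17 + 6) = Gamma(38, 23).
Total count: 24 + 22 + 23 + 16 + 5 + 10 = 100.
Total exposure: 4 + 3 + 3 + 7 + 3 + 5.5 = 25.5 hours.
After the second batch: Gamma(38 + 100, 23 + 25.5) = Gamma(138, 97/2).
The posterior predictive for a window of length T is Negative Binomial with variance T·α'·(β'+T)/β'² = 6·138·(109/2)/(9409/4) = 180504/9409.

180504/9409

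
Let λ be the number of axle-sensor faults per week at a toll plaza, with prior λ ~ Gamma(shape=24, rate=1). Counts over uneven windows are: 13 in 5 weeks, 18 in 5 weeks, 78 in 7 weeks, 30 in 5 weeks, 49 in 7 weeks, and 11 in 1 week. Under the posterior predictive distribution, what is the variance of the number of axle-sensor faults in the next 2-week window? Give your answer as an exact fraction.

14718/961

Total count: 13 + 18 + 78 + 30 + 49 + 11 = 199.
Total exposure: 5 + 5 + 7 + 5 + 7 + 1 = 30 weeks.
Conjugate update: add total count to the shape and total exposure to the rate, giving Gamma(223, 31).
The posterior predictive for a window of length T is Negative Binomial with variance T·α'·(β'+T)/β'² = 2·223·33/961 = 14718/961.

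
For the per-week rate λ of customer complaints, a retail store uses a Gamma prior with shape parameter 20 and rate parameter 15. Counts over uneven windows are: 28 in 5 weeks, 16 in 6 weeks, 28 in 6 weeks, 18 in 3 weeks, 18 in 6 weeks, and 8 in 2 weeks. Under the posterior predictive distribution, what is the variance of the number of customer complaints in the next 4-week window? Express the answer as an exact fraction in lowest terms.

Total count: 28 + 16 + 28 + 18 + 18 + 8 = 116.
Total exposure: 5 + 6 + 6 + 3 + 6 + 2 = 28 weeks.
By Gamma–Poisson conjugacy, the posterior is Gamma(α + Σx, β + Σt) = Gamma(20 + 116, 15 + 28) = Gamma(136, 43).
The posterior predictive for a window of length T is Negative Binomial with variance T·α'·(β'+T)/β'² = 4·136·47/1849 = 25568/1849.

25568/1849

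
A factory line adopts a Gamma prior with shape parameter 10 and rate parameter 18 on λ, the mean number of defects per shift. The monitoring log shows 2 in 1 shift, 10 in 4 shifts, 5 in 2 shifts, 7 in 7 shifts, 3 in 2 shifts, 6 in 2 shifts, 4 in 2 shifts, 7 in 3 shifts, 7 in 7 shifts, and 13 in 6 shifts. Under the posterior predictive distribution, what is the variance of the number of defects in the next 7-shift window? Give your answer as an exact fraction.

15799/1458

Total count: 2 + 10 + 5 + 7 + 3 + 6 + 4 + 7 + 7 + 13 = 64.
Total exposure: 1 + 4 + 2 + 7 + 2 + 2 + 2 + 3 + 7 + 6 = 36 shifts.
Gamma(α, β) with Poisson data over total exposure Σt gives posterior Gamma(α+Σx, β+Σt) = Gamma(74, 54).
The posterior predictive for a window of length T is Negative Binomial with variance T·α'·(β'+T)/β'² = 7·74·61/2916 = 15799/1458.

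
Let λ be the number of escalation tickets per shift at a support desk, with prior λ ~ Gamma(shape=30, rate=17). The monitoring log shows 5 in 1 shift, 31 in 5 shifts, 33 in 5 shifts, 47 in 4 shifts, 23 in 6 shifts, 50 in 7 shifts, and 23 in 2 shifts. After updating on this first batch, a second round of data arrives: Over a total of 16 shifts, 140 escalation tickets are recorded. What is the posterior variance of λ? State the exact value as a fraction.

382/3969

Total count: 5 + 31 + 33 + 47 + 23 + 50 + 23 = 212.
Total exposure: 1 + 5 + 5 + 4 + 6 + 7 + 2 = 30 shifts.
After the first batch: Gamma(30 + 212, 17 + 30) = Gamma(242, 47).
Total count 140 over total exposure 16 shifts.
After the second batch: Gamma(242 + 140, 47 + 16) = Gamma(382, 63).
Posterior variance = α'/β'² = 382/3969.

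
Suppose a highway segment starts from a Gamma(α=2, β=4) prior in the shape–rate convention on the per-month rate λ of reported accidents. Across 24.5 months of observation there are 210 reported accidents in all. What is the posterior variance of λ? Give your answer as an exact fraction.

848/3249

Total count 210 over total exposure 24.5 months.
Conjugate update: add total count to the shape and total exposure to the rate, giving Gamma(212, 57/2).
Posterior variance = α'/β'² = 212/(3249/4) = 848/3249.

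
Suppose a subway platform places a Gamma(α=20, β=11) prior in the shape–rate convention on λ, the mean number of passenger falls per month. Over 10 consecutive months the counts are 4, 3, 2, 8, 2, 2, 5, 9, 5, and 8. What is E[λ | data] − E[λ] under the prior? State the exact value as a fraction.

Total count: 4 + 3 + 2 + 8 + 2 + 2 + 5 + 9 + 5 + 8 = 48.
Total exposure: 10 months.
Gamma(α, β) with Poisson data over total exposure Σt gives posterior Gamma(α+Σx, β+Σt) = Gamma(68, 21).
Posterior mean = 68/21 = 68/21; prior mean = 20/11 = 20/11. Difference = 68/21 − 20/11 = 328/231.

328/231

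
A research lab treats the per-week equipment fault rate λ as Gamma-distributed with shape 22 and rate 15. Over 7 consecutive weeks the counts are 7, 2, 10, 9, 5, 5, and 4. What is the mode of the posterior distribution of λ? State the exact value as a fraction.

63/22

Total count: 7 + 2 + 10 + 9 + 5 + 5 + 4 = 42.
Total exposure: 7 weeks.
Gamma(α, β) with Poisson data over total exposure Σt gives posterior Gamma(α+Σx, β+Σt) = Gamma(64, 22).
Posterior mode = (α'−1)/β' = 63/22.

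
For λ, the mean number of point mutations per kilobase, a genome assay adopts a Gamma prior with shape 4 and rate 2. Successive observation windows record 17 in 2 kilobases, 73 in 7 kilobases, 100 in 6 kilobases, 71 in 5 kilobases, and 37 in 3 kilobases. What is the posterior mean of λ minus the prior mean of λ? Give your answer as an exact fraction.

Total count: 17 + 73 + 100 + 71 + 37 = 298.
Total exposure: 2 + 7 + 6 + 5 + 3 = 23 kilobases.
Conjugate update: add total count to the shape and total exposure to the rate, giving Gamma(302, 25).
Posterior mean = 302/25 = 302/25; prior mean = 4/2 = 2. Difference = 302/25 − 2 = 252/25.

252/25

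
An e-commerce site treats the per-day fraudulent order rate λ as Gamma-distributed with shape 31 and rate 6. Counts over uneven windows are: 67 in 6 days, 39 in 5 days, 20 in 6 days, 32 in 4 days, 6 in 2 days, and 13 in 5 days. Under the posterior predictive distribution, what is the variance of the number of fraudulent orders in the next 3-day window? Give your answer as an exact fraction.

Total count: 67 + 39 + 20 + 32 + 6 + 13 = 177.
Total exposure: 6 + 5 + 6 + 4 + 2 + 5 = 28 days.
Posterior: α' = 31 + 177 = 208, β' = 6 + 28 = 34.
The posterior predictive for a window of length T is Negative Binomial with variance T·α'·(β'+T)/β'² = 3·208·37/1156 = 5772/289.

5772/289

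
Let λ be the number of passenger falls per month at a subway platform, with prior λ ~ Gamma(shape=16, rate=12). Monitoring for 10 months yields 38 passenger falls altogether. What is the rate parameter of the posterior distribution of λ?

Total count 38 over total exposure 10 months.
By Gamma–Poisson conjugacy, the posterior is Gamma(α + Σx, β + Σt) = Gamma(16 + 38, 12 + 10) = Gamma(54, 22).

22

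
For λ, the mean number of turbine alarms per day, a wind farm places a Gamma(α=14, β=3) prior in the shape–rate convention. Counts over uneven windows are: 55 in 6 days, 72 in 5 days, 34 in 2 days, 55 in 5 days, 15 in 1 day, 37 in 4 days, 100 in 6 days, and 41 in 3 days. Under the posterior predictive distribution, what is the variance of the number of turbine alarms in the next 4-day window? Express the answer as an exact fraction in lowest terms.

Total count: 55 + 72 + 34 + 55 + 15 + 37 + 100 + 41 = 409.
Total exposure: 6 + 5 + 2 + 5 + 1 + 4 + 6 + 3 = 32 days.
Posterior: α' = 14 + 409 = 423, β' = 3 + 32 = 35.
The posterior predictive for a window of length T is Negative Binomial with variance T·α'·(β'+T)/β'² = 4·423·39/1225 = 65988/1225.

65988/1225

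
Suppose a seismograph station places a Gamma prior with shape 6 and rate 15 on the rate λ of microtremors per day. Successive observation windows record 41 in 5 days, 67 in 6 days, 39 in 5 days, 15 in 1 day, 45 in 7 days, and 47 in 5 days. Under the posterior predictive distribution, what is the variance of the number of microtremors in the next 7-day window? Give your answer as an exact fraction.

Total count: 41 + 67 + 39 + 15 + 45 + 47 = 254.
Total exposure: 5 + 6 + 5 + 1 + 7 + 5 = 29 days.
By Gamma–Poisson conjugacy, the posterior is Gamma(α + Σx, β + Σt) = Gamma(6 + 254, 15 + 29) = Gamma(260, 44).
The posterior predictive for a window of length T is Negative Binomial with variance T·α'·(β'+T)/β'² = 7·260·51/1936 = 23205/484.

23205/484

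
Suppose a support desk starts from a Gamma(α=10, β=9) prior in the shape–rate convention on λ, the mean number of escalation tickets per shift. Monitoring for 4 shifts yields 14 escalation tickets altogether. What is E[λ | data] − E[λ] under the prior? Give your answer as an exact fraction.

86/117

Total count 14 over total exposure 4 shifts.
Conjugate update: add total count to the shape and total exposure to the rate, giving Gamma(24, 13).
Posterior mean = 24/13 = 24/13; prior mean = 10/9 = 10/9. Difference = 24/13 − 10/9 = 86/117.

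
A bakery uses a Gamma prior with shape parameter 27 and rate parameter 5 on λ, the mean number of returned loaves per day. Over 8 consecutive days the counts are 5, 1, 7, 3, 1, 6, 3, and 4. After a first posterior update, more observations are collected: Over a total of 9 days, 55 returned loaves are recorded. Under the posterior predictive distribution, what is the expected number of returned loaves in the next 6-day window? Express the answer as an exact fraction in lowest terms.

336/11

Total count: 5 + 1 + 7 + 3 + 1 + 6 + 3 + 4 = 30.
Total exposure: 8 days.
After the first batch: Gamma(27 + 30, 5 + 8) = Gamma(57, 13).
Total count 55 over total exposure 9 days.
After the second batch: Gamma(57 + 55, 13 + 9) = Gamma(112, 22).
Predictive mean over a 6-day window = T·E[λ|data] = 6·112/22 = 336/11.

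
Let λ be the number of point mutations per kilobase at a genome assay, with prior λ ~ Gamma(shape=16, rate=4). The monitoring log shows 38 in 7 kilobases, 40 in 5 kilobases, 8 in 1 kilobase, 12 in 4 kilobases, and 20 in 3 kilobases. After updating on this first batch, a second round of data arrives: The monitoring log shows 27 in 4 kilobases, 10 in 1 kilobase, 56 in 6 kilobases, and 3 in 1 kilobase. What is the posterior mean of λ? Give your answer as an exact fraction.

115/18

Total count: 38 + 40 + 8 + 12 + 20 = 118.
Total exposure: 7 + 5 + 1 + 4 + 3 = 20 kilobases.
After the first batch: Gamma(16 + 118, 4 + 20) = Gamma(134, 24).
Total count: 27 + 10 + 56 + 3 = 96.
Total exposure: 4 + 1 + 6 + 1 = 12 kilobases.
After the second batch: Gamma(134 + 96, 24 + 12) = Gamma(230, 36).
Posterior mean = α'/β' = 230/36 = 115/18.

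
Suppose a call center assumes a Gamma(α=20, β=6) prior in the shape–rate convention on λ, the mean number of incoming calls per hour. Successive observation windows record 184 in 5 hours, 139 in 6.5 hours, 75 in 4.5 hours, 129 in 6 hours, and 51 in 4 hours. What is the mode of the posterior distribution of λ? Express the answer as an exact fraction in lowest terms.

Total count: 184 + 139 + 75 + 129 + 51 = 578.
Total exposure: 5 + 6.5 + 4.5 + 6 + 4 = 26 hours.
Gamma(α, β) with Poisson data over total exposure Σt gives posterior Gamma(α+Σx, β+Σt) = Gamma(598, 32).
Posterior mode = (α'−1)/β' = 597/32.

597/32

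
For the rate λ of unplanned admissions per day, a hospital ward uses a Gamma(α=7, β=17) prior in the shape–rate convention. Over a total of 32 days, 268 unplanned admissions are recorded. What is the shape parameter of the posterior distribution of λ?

Total count 268 over total exposure 32 days.
The Gamma prior is conjugate for the Poisson rate, so λ | data ~ Gamma(7+268, 17+32) = Gamma(275, 49).

275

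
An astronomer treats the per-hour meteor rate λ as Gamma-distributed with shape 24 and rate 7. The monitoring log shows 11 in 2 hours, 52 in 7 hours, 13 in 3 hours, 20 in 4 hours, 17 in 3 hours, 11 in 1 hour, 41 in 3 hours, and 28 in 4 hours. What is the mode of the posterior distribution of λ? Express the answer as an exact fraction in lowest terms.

108/17

Total count: 11 + 52 + 13 + 20 + 17 + 11 + 41 + 28 = 193.
Total exposure: 2 + 7 + 3 + 4 + 3 + 1 + 3 + 4 = 27 hours.
Conjugate update: add total count to the shape and total exposure to the rate, giving Gamma(217, 34).
Posterior mode = (α'−1)/β' = 216/34 = 108/17.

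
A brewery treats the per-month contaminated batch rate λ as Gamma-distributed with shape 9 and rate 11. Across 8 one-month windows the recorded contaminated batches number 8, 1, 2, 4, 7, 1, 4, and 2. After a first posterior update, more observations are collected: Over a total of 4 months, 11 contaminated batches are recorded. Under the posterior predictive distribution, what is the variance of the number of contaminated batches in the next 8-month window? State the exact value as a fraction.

12152/529

Total count: 8 + 1 + 2 + 4 + 7 + 1 + 4 + 2 = 29.
Total exposure: 8 months.
After the first batch: Gamma(9 + 29, 11 + 8) = Gamma(38, 19).
Total count 11 over total exposure 4 months.
After the second batch: Gamma(38 + 11, 19 + 4) = Gamma(49, 23).
The posterior predictive for a window of length T is Negative Binomial with variance T·α'·(β'+T)/β'² = 8·49·31/529 = 12152/529.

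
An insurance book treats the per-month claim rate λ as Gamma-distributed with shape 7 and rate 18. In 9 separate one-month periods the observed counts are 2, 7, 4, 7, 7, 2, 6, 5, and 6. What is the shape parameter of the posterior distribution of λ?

Total count: 2 + 7 + 4 + 7 + 7 + 2 + 6 + 5 + 6 = 46.
Total exposure: 9 months.
By Gamma–Poisson conjugacy, the posterior is Gamma(α + Σx, β + Σt) = Gamma(7 + 46, 18 + 9) = Gamma(53, 27).

53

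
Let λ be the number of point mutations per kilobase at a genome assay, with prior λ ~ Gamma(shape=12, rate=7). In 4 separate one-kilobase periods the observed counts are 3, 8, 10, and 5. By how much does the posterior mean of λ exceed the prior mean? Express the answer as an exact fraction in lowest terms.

Total count: 3 + 8 + 10 + 5 = 26.
Total exposure: 4 kilobases.
Posterior: α' = 12 + 26 = 38, β' = 7 + 4 = 11.
Posterior mean = 38/11 = 38/11; prior mean = 12/7 = 12/7. Difference = 38/11 − 12/7 = 134/77.

134/77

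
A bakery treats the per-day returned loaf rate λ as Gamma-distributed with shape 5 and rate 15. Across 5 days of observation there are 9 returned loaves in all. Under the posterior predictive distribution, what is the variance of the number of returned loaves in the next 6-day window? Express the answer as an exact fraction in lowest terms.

Total count 9 over total exposure 5 days.
Gamma(α, β) with Poisson data over total exposure Σt gives posterior Gamma(α+Σx, β+Σt) = Gamma(14, 20).
The posterior predictive for a window of length T is Negative Binomial with variance T·α'·(β'+T)/β'² = 6·14·26/400 = 273/50.

273/50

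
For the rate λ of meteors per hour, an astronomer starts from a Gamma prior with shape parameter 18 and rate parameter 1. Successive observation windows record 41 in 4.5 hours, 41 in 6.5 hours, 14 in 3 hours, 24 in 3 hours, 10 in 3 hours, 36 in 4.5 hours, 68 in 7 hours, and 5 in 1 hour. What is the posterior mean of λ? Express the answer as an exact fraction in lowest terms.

514/67

Total count: 41 + 41 + 14 + 24 + 10 + 36 + 68 + 5 = 239.
Total exposure: 4.5 + 6.5 + 3 + 3 + 3 + 4.5 + 7 + 1 = 32.5 hours.
Conjugate update: add total count to the shape and total exposure to the rate, giving Gamma(257, 67/2).
Posterior mean = α'/β' = 257/(67/2) = 514/67.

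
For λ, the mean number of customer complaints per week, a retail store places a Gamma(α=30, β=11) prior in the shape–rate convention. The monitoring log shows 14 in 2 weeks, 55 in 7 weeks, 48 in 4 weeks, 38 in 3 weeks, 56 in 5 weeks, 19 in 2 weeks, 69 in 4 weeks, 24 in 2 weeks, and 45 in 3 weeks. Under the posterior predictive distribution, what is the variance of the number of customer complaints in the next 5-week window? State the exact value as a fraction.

95520/1849

Total count: 14 + 55 + 48 + 38 + 56 + 19 + 69 + 24 + 45 = 368.
Total exposure: 2 + 7 + 4 + 3 + 5 + 2 + 4 + 2 + 3 = 32 weeks.
Conjugate update: add total count to the shape and total exposure to the rate, giving Gamma(398, 43).
The posterior predictive for a window of length T is Negative Binomial with variance T·α'·(β'+T)/β'² = 5·398·48/1849 = 95520/1849.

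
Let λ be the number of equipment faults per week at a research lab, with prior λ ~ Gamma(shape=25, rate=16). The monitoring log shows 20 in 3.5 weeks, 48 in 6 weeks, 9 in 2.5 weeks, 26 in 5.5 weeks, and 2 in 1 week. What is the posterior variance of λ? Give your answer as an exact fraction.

520/4761

Total count: 20 + 48 + 9 + 26 + 2 = 105.
Total exposure: 3.5 + 6 + 2.5 + 5.5 + 1 = 18.5 weeks.
Gamma(α, β) with Poisson data over total exposure Σt gives posterior Gamma(α+Σx, β+Σt) = Gamma(130, 69/2).
Posterior variance = α'/β'² = 130/(4761/4) = 520/4761.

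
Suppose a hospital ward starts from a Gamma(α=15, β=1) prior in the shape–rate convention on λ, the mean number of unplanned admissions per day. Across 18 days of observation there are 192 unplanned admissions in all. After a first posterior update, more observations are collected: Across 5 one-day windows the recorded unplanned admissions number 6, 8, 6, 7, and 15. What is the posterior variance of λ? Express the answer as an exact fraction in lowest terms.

83/192

Total count 192 over total exposure 18 days.
After the first batch: Gamma(15 + 192, 1 + 18) = Gamma(207, 19).
Total count: 6 + 8 + 6 + 7 + 15 = 42.
Total exposure: 5 days.
After the second batch: Gamma(207 + 42, 19 + 5) = Gamma(249, 24).
Posterior variance = α'/β'² = 249/576 = 83/192.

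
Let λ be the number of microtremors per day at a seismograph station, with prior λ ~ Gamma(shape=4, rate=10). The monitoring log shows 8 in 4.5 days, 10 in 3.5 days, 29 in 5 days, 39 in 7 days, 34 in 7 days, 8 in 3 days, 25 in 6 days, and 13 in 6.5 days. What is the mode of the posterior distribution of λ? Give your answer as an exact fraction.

Total count: 8 + 10 + 29 + 39 + 34 + 8 + 25 + 13 = 166.
Total exposure: 4.5 + 3.5 + 5 + 7 + 7 + 3 + 6 + 6.5 = 42.5 days.
Gamma(α, β) with Poisson data over total exposure Σt gives posterior Gamma(α+Σx, β+Σt) = Gamma(170, 105/2).
Posterior mode = (α'−1)/β' = 169/(105/2) = 338/105.

338/105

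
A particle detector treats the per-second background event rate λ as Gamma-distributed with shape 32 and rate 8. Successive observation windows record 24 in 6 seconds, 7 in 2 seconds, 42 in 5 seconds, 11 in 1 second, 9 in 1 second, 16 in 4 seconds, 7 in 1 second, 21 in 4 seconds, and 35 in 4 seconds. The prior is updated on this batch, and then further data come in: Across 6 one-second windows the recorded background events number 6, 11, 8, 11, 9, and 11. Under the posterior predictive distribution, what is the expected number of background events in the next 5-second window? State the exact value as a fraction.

650/21

Total count: 24 + 7 + 42 + 11 + 9 + 16 + 7 + 21 + 35 = 172.
Total exposure: 6 + 2 + 5 + 1 + 1 + 4 + 1 + 4 + 4 = 28 seconds.
After the first batch: Gamma(32 + 172, 8 + 28) = Gamma(204, 36).
Total count: 6 + 11 + 8 + 11 + 9 + 11 = 56.
Total exposure: 6 seconds.
After the second batch: Gamma(204 + 56, 36 + 6) = Gamma(260, 42).
Predictive mean over a 5-second window = T·E[λ|data] = 5·260/42 = 650/21.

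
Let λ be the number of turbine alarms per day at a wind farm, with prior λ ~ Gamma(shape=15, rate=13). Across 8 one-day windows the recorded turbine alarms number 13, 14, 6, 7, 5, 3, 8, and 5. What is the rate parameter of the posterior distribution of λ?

Total count: 13 + 14 + 6 + 7 + 5 + 3 + 8 + 5 = 61.
Total exposure: 8 days.
By Gamma–Poisson conjugacy, the posterior is Gamma(α + Σx, β + Σt) = Gamma(15 + 61, 13 + 8) = Gamma(76, 21).

21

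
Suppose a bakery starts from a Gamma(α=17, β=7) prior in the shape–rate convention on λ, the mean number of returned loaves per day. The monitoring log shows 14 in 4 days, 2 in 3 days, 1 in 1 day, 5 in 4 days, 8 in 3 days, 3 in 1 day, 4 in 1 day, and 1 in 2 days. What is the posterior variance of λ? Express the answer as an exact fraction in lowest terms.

55/676

Total count: 14 + 2 + 1 + 5 + 8 + 3 + 4 + 1 = 38.
Total exposure: 4 + 3 + 1 + 4 + 3 + 1 + 1 + 2 = 19 days.
By Gamma–Poisson conjugacy, the posterior is Gamma(α + Σx, β + Σt) = Gamma(17 + 38, 7 + 19) = Gamma(55, 26).
Posterior variance = α'/β'² = 55/676.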